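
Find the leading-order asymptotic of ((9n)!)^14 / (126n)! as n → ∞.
((9n)!)^14/(126n)! ~ ((2π·9n)^(13/2) / sqrt(14)) · 14^(−14·9n)  →  0

Write N = 9n. Stirling: N! ~ sqrt(2π N)(N/e)^N and (14N)! ~ sqrt(2π·14N)·(14N/e)^(14N).
  (N!)^14/(14N)! ~ (2π N)^(14/2) (N/e)^(14N) / [sqrt(2π·14N) (14N/e)^(14N)]
     = (2π N)^(14/2) / sqrt(2π·14N) · (N/(14N))^(14N)
     = (2π N)^((14−1)/2) / sqrt(14) · 14^(−14N).
Since 14^14 > 1, the factor 14^(−14N) decays exponentially, so the ratio → 0. Substituting N = 9n gives the stated form.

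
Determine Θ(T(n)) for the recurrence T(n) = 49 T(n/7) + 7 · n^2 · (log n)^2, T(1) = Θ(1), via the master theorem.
T(n) = Θ(n^2 · (log n)^3)

Here log_7 49 = 2 and f(n) = 7 · n^2 · (log n)^2 = Θ(n^(log_7 49) · (log n)^2). This is the extended Case 2 of the master theorem (f matches the critical exponent up to log factors), giving T(n) = Θ(n^(log_7 49) · (log n)^(2+1)) = Θ(n^2 · (log n)^3).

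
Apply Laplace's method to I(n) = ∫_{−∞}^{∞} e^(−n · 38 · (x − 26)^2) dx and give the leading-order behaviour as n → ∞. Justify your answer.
I(n) = sqrt(π/(38n))

Here φ(x) = 38 · (x − 26)^2 has its unique minimum at x* = 26 with φ(x*) = 0 and φ''(x*) = 76. Laplace's method gives
  I(n) ~ e^(−n φ(x*)) · sqrt(2π / (n · φ''(x*))) = sqrt(2π / (76n)) = sqrt(π/(38n)).
This is exact: substituting u = (x − 26)·sqrt(38n) gives I(n) = (1/sqrt(38n)) ∫_{−∞}^{∞} e^(−u^2) du = sqrt(π/(38n)).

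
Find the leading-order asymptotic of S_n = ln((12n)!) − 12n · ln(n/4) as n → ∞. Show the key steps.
S_n ~ 12n · (ln 48 − 1) + O(ln n)

Stirling: ln((12n)!) = 12n ln(12n) − 12n + O(ln n).
  S_n = 12n ln(12n) − 12n − 12n ln(n/4) + O(ln n)
      = 12n ln(12n) − 12n ln n + 12n ln 4 − 12n + O(ln n)
      = 12n ln 12 + 12n ln 4 − 12n + O(ln n)
      = 12n (ln 48 − 1) + O(ln n).
Numerically ln(48) − 1 ≈ 2.8712.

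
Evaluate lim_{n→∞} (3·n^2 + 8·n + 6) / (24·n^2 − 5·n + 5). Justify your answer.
lim = 3/24 = 1/8

For large n the leading n^2 terms dominate both numerator and denominator. Dividing top and bottom by n^2, every other term tends to 0, leaving 3/24 = 1/8.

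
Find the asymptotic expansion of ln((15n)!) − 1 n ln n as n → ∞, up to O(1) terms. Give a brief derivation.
ln((15n)!) − 1 n ln n = 14 n ln n + 15(ln 15 − 1) n + (1/2) ln(2π·15n) + O(1/n)

Stirling: ln((15n)!) = 15n ln(15n) − 15n + (1/2) ln(2π·15n) + O(1/n).
Expand 15n ln(15n) = 15n (ln n + ln 15) = 15n ln n + 15n ln 15.
Subtract 1n ln n: leading term is (15 − 1) n ln n = 14 n ln n. The next term is 15n ln 15 − 15n = 15(ln 15 − 1) n. Then the (1/2) ln(2π·15n) correction.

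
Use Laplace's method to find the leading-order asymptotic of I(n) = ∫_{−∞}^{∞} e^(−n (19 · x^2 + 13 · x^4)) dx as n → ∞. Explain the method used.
I(n) ~ sqrt(π/(19n))

φ(x) = 19 · x^2 + 13 · x^4 has its unique global minimum at x* = 0 (since φ'(x) = 38x + 52x^3 = 0 only at x = 0 for real x with both coefficients positive, and φ → ∞ as |x| → ∞). At x* = 0, φ(0) = 0 and φ''(0) = 38. Laplace's method then gives
  I(n) ~ sqrt(2π / (n · φ''(0))) · e^(−n φ(0)) = sqrt(2π / (38n)) = sqrt(π/(19n)).
The 13 · x^4 term contributes only at subleading order (an O(1/n) relative correction).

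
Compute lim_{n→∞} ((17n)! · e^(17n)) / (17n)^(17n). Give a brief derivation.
lim = ∞

Stirling: (17n)! ~ sqrt(2π·17n) · (17n/e)^(17n). Hence
  (17n)! · e^(17n) / (17n)^(17n) ~ sqrt(2π·17n) = sqrt(2π·17) · sqrt(n) → ∞.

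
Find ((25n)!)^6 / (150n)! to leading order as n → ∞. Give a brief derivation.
((25n)!)^6/(150n)! ~ ((2π·25n)^(5/2) / sqrt(6)) · 6^(−6·25n)  →  0

Write N = 25n. Stirling: N! ~ sqrt(2π N)(N/e)^N and (6N)! ~ sqrt(2π·6N)·(6N/e)^(6N).
  (N!)^6/(6N)! ~ (2π N)^(6/2) (N/e)^(6N) / [sqrt(2π·6N) (6N/e)^(6N)]
     = (2π N)^(6/2) / sqrt(2π·6N) · (N/(6N))^(6N)
     = (2π N)^((6−1)/2) / sqrt(6) · 6^(−6N).
Since 6^6 > 1, the factor 6^(−6N) decays exponentially, so the ratio → 0. Substituting N = 25n gives the stated form.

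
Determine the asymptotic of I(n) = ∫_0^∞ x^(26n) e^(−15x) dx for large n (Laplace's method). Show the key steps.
I(n) ~ (sqrt(2π·26n) / 15) · (26n/(15e))^(26n)

Write the integrand as exp(26n ln x − 15x) and set f(x) = 26n ln x − 15x. Then f'(x) = 26n/x − 15 = 0 at x* = 26n/15, and f''(x*) = −26n/x*^2 = −15^2/(26n). Laplace's method (interior maximum) gives
  I(n) ~ e^(f(x*)) · sqrt(2π / |f''(x*)|)
        = exp(26n ln(26n/15) − 26n) · sqrt(2π · 26n / 15^2)
        = (26n/15)^(26n) e^(−26n) · sqrt(2π·26n) / 15
        = (sqrt(2π·26n) / 15) · (26n/(15e))^(26n).
This matches Γ(26n+1)/15^(26n+1) with Stirling applied to Γ.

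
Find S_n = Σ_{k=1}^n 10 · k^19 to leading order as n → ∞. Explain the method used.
S_n ~ n^20 / 2

By integral comparison (Euler-Maclaurin), Σ_{k=1}^n 10 · k^19 = 10 · ∫_0^n x^19 dx + O(n^19) = 10 · n^20/20 = n^20 / 2 + O(n^19). (Equivalently, Faulhaber's formula gives the same leading term.)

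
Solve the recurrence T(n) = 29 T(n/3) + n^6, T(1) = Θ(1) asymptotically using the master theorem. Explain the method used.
T(n) = Θ(n^6)

log_3 29 ≈ 3.065. f(n) = n^6 dominates n^(log_3 29) since 6 > 3.065, and the regularity condition a·f(n/b) = 29·(n/3)^6 = (29/729)·n^6 ≤ c·f(n) holds with c = 29/729 ≈ 0.0398 < 1. So this is Case 3: T(n) = Θ(f(n)) = Θ(n^6).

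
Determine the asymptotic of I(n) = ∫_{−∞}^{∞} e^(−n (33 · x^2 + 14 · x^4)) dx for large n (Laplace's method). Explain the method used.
I(n) ~ sqrt(π/(33n))

φ(x) = 33 · x^2 + 14 · x^4 has its unique global minimum at x* = 0 (since φ'(x) = 66x + 56x^3 = 0 only at x = 0 for real x with both coefficients positive, and φ → ∞ as |x| → ∞). At x* = 0, φ(0) = 0 and φ''(0) = 66. Laplace's method then gives
  I(n) ~ sqrt(2π / (n · φ''(0))) · e^(−n φ(0)) = sqrt(2π / (66n)) = sqrt(π/(33n)).
The 14 · x^4 term contributes only at subleading order (an O(1/n) relative correction).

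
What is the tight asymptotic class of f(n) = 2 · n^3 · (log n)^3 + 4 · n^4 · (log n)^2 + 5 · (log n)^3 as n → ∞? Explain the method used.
f(n) ∈ Θ(n^4 · (log n)^2)

Compare the terms by growth order. For large n, n^a · (log n)^b dominates n^a' · (log n)^b' iff a > a', or (a = a' and b > b'). Ranking the 3 terms shows the dominant one is 4 · n^4 · (log n)^2. Hence f(n) ∈ Θ(n^4 · (log n)^2).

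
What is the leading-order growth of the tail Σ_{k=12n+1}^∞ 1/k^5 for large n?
Σ_{k>12n} 1/k^5 ~ 1/(4 · (12n)^4)

Compare to the integral: ∫_{12n}^∞ x^(−5) dx = [−x^(−4)/4]_{12n}^∞ = 1/((5−1)·(12n)^4). Euler-Maclaurin then gives
  Σ_{k>12n} 1/k^5 = ∫_{12n}^∞ dx/x^5 − 1/(2·(12n)^5) + O(1/(12n)^6).
(Equivalently this is ζ(5) − Σ_{k≤12n} 1/k^5.)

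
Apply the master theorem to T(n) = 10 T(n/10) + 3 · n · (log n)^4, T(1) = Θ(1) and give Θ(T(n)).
T(n) = Θ(n · (log n)^5)

Here log_10 10 = 1 and f(n) = 3 · n · (log n)^4 = Θ(n^(log_10 10) · (log n)^4). This is the extended Case 2 of the master theorem (f matches the critical exponent up to log factors), giving T(n) = Θ(n^(log_10 10) · (log n)^(4+1)) = Θ(n · (log n)^5).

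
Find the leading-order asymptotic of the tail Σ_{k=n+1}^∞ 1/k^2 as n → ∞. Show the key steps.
Σ_{k>n} 1/k^2 ~ 1/(1 · n)

Compare to the integral: ∫_{n}^∞ x^(−2) dx = [−x^(−1)/1]_{n}^∞ = 1/((2−1)·n). Euler-Maclaurin then gives
  Σ_{k>n} 1/k^2 = ∫_{n}^∞ dx/x^2 − 1/(2·n^2) + O(1/n^3).
(Equivalently this is ζ(2) − Σ_{k≤n} 1/k^2.)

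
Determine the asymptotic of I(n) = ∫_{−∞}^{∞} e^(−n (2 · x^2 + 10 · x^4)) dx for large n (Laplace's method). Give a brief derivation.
I(n) ~ sqrt(π/(2n))

φ(x) = 2 · x^2 + 10 · x^4 has its unique global minimum at x* = 0 (since φ'(x) = 4x + 40x^3 = 0 only at x = 0 for real x with both coefficients positive, and φ → ∞ as |x| → ∞). At x* = 0, φ(0) = 0 and φ''(0) = 4. Laplace's method then gives
  I(n) ~ sqrt(2π / (n · φ''(0))) · e^(−n φ(0)) = sqrt(2π / (4n)) = sqrt(π/(2n)).
The 10 · x^4 term contributes only at subleading order (an O(1/n) relative correction).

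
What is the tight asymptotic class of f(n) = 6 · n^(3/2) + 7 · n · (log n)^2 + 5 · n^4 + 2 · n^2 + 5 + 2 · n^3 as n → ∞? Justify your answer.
f(n) ∈ Θ(n^4)

Compare the terms by growth order. For large n, n^a · (log n)^b dominates n^a' · (log n)^b' iff a > a', or (a = a' and b > b'). Ranking the 6 terms shows the dominant one is 5 · n^4. Hence f(n) ∈ Θ(n^4).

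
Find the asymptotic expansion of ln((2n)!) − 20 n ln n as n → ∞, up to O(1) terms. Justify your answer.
ln((2n)!) − 20 n ln n = −18 n ln n + 2(ln 2 − 1) n + (1/2) ln(2π·2n) + O(1/n)

Stirling: ln((2n)!) = 2n ln(2n) − 2n + (1/2) ln(2π·2n) + O(1/n).
Expand 2n ln(2n) = 2n (ln n + ln 2) = 2n ln n + 2n ln 2.
Subtract 20n ln n: leading term is (2 − 20) n ln n = −18 n ln n. The next term is 2n ln 2 − 2n = 2(ln 2 − 1) n. Then the (1/2) ln(2π·2n) correction.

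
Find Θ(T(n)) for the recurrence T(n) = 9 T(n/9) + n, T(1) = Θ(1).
T(n) = Θ(n log n)

log_9 9 = 1, and f(n) = n = Θ(n^(log_9 9)). This is Case 2 of the master theorem: T(n) = Θ(f(n) · log n) = Θ(n log n).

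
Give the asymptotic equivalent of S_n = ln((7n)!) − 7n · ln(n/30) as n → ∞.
S_n ~ 7n · (ln 210 − 1) + O(ln n)

Stirling: ln((7n)!) = 7n ln(7n) − 7n + O(ln n).
  S_n = 7n ln(7n) − 7n − 7n ln(n/30) + O(ln n)
      = 7n ln(7n) − 7n ln n + 7n ln 30 − 7n + O(ln n)
      = 7n ln 7 + 7n ln 30 − 7n + O(ln n)
      = 7n (ln 210 − 1) + O(ln n).
Numerically ln(210) − 1 ≈ 4.3471.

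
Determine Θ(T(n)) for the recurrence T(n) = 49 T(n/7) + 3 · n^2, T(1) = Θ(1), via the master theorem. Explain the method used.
T(n) = Θ(n^2 log n)

log_7 49 = 2, and f(n) = 3 · n^2 = Θ(n^(log_7 49)). This is Case 2 of the master theorem: T(n) = Θ(f(n) · log n) = Θ(n^2 log n).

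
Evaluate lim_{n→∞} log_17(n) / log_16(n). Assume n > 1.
lim = ln(16) / ln(17) = log_17(16)

Change of base: log_17(n) = ln n / ln 17 and log_16(n) = ln n / ln 16. The ratio is (ln n / ln 17) · (ln 16 / ln n) = ln 16 / ln 17, a constant independent of n. So the limit is ln 16 / ln 17 = log_17(16).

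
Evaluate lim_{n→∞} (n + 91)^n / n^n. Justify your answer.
lim = e^91

Rewrite as (1 + 91/n)^(n). By the standard limit (1 + x/n)^n → e^x, we have (1 + 91/n)^n → e^91, and raising to the 1st power gives e^91.
More precisely, ln[(1 + 91/n)^(n)] = n · ln(1 + 91/n) = n · (91/n + O(1/n^2)) = 91 + O(1/n) → 91.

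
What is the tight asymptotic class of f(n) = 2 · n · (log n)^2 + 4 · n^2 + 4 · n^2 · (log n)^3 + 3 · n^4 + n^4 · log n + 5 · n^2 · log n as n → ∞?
f(n) ∈ Θ(n^4 · log n)

Compare the terms by growth order. For large n, n^a · (log n)^b dominates n^a' · (log n)^b' iff a > a', or (a = a' and b > b'). Ranking the 6 terms shows the dominant one is n^4 · log n. Hence f(n) ∈ Θ(n^4 · log n).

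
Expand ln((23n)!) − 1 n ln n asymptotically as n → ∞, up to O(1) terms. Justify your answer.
ln((23n)!) − 1 n ln n = 22 n ln n + 23(ln 23 − 1) n + (1/2) ln(2π·23n) + O(1/n)

Stirling: ln((23n)!) = 23n ln(23n) − 23n + (1/2) ln(2π·23n) + O(1/n).
Expand 23n ln(23n) = 23n (ln n + ln 23) = 23n ln n + 23n ln 23.
Subtract 1n ln n: leading term is (23 − 1) n ln n = 22 n ln n. The next term is 23n ln 23 − 23n = 23(ln 23 − 1) n. Then the (1/2) ln(2π·23n) correction.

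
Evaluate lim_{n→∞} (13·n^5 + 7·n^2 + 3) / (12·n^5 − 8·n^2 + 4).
lim = 13/12

For large n the leading n^5 terms dominate both numerator and denominator. Dividing top and bottom by n^5, every other term tends to 0, leaving 13/12.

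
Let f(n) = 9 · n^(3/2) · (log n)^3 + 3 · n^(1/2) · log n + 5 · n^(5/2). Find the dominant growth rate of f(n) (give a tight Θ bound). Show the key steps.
f(n) ∈ Θ(n^(5/2))

Compare the terms by growth order. For large n, n^a · (log n)^b dominates n^a' · (log n)^b' iff a > a', or (a = a' and b > b'). Ranking the 3 terms shows the dominant one is 5 · n^(5/2). Hence f(n) ∈ Θ(n^(5/2)).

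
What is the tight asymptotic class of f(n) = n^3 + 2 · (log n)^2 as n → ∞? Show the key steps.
f(n) ∈ Θ(n^3)

Compare the terms by growth order. For large n, n^a · (log n)^b dominates n^a' · (log n)^b' iff a > a', or (a = a' and b > b'). Ranking the 2 terms shows the dominant one is n^3. Hence f(n) ∈ Θ(n^3).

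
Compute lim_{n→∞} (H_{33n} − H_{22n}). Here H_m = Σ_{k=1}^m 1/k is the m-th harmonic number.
lim = ln(33/22) = ln(3/2)

Euler-Maclaurin gives H_m = ln m + γ + 1/(2m) + O(1/m^2). The γ and O(1/m) terms cancel in the difference:
  H_{33n} − H_{22n} = ln(33n) − ln(22n) + O(1/n) = ln(33/22) + O(1/n).
Hence the limit is ln(33/22) = ln(3/2).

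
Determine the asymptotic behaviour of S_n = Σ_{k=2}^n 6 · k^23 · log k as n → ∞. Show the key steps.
S_n ~ n^24 log n / 4 − n^24 / 96

By integral comparison, S_n = ∫_1^n 6 · x^23 · log x dx + O(n^23 · log n). For the integral, ∫ x^23 log x dx = n^24 log n / 24 − n^24/576 (integration by parts). Hence S_n ~ n^24 log n / 4 − n^24 / 96.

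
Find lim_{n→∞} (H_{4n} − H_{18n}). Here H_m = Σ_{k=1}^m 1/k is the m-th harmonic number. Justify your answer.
lim = ln(4/18) = ln(2/9)

Euler-Maclaurin gives H_m = ln m + γ + 1/(2m) + O(1/m^2). The γ and O(1/m) terms cancel in the difference:
  H_{4n} − H_{18n} = ln(4n) − ln(18n) + O(1/n) = ln(4/18) + O(1/n).
Hence the limit is ln(4/18) = ln(2/9).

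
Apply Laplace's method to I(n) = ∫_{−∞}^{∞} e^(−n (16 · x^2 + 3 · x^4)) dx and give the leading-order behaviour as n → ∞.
I(n) ~ sqrt(π/(16n))

φ(x) = 16 · x^2 + 3 · x^4 has its unique global minimum at x* = 0 (since φ'(x) = 32x + 12x^3 = 0 only at x = 0 for real x with both coefficients positive, and φ → ∞ as |x| → ∞). At x* = 0, φ(0) = 0 and φ''(0) = 32. Laplace's method then gives
  I(n) ~ sqrt(2π / (n · φ''(0))) · e^(−n φ(0)) = sqrt(2π / (32n)) = sqrt(π/(16n)).
The 3 · x^4 term contributes only at subleading order (an O(1/n) relative correction).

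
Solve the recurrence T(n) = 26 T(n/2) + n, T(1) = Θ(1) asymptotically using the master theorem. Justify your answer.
T(n) = Θ(n^(log_2 26))

Master theorem: compare f(n) = n to n^(log_2 26) where log_2 26 ≈ 4.700. Since 1 < log_2 26, we have f(n) = O(n^(log_2 26 − ε)) for some ε > 0 — Case 1. Hence T(n) = Θ(n^(log_2 26)).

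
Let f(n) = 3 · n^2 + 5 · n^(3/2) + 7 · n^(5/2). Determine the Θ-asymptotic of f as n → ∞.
f(n) ∈ Θ(n^(5/2))

Compare the terms by growth order. For large n, n^a · (log n)^b dominates n^a' · (log n)^b' iff a > a', or (a = a' and b > b'). Ranking the 3 terms shows the dominant one is 7 · n^(5/2). Hence f(n) ∈ Θ(n^(5/2)).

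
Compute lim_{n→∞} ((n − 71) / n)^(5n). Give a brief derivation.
lim = e^(−355)

Rewrite as (1 − 71/n)^(5n). By the standard limit (1 + x/n)^n → e^x, we have (1 − 71/n)^n → e^(−71), and raising to the 5th power gives e^(−355).
More precisely, ln[(1 − 71/n)^(5n)] = 5n · ln(1 − 71/n) = 5n · (-71/n + O(1/n^2)) = -355 + O(1/n) → -355.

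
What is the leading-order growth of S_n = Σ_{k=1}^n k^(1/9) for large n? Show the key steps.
S_n ~ (9/10) · n^(10/9)

Integral comparison: Σ_{k=1}^n k^(1/9) = ∫_0^n x^(1/9) dx + O(n^(1/9)). The integral is n^(1 + 1/9) / (1 + 1/9) = n^((1+9)/9) / ((1+9)/9) = (9/10) · n^(10/9).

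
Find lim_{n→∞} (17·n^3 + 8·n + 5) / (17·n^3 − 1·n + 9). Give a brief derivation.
lim = 17/17 = 1

For large n the leading n^3 terms dominate both numerator and denominator. Dividing top and bottom by n^3, every other term tends to 0, leaving 17/17 = 1.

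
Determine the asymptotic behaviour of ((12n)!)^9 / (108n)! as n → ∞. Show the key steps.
((12n)!)^9/(108n)! ~ ((2π·12n)^(8/2) / 3) · 9^(−9·12n)  →  0

Write N = 12n. Stirling: N! ~ sqrt(2π N)(N/e)^N and (9N)! ~ sqrt(2π·9N)·(9N/e)^(9N).
  (N!)^9/(9N)! ~ (2π N)^(9/2) (N/e)^(9N) / [sqrt(2π·9N) (9N/e)^(9N)]
     = (2π N)^(9/2) / sqrt(2π·9N) · (N/(9N))^(9N)
     = (2π N)^((9−1)/2) / 3 · 9^(−9N).
Since 9^9 > 1, the factor 9^(−9N) decays exponentially, so the ratio → 0. Substituting N = 12n gives the stated form.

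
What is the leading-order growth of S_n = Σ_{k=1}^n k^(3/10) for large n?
S_n ~ (10/13) · n^(13/10)

Integral comparison: Σ_{k=1}^n k^(3/10) = ∫_0^n x^(3/10) dx + O(n^(3/10)). The integral is n^(1 + 3/10) / (1 + 3/10) = n^((3+10)/10) / ((3+10)/10) = (10/13) · n^(13/10).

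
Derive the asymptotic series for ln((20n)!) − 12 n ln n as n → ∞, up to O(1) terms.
ln((20n)!) − 12 n ln n = 8 n ln n + 20(ln 20 − 1) n + (1/2) ln(2π·20n) + O(1/n)

Stirling: ln((20n)!) = 20n ln(20n) − 20n + (1/2) ln(2π·20n) + O(1/n).
Expand 20n ln(20n) = 20n (ln n + ln 20) = 20n ln n + 20n ln 20.
Subtract 12n ln n: leading term is (20 − 12) n ln n = 8 n ln n. The next term is 20n ln 20 − 20n = 20(ln 20 − 1) n. Then the (1/2) ln(2π·20n) correction.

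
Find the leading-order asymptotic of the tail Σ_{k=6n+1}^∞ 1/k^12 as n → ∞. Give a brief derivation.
Σ_{k>6n} 1/k^12 ~ 1/(11 · (6n)^11)

Compare to the integral: ∫_{6n}^∞ x^(−12) dx = [−x^(−11)/11]_{6n}^∞ = 1/((12−1)·(6n)^11). Euler-Maclaurin then gives
  Σ_{k>6n} 1/k^12 = ∫_{6n}^∞ dx/x^12 − 1/(2·(6n)^12) + O(1/(6n)^13).
(Equivalently this is ζ(12) − Σ_{k≤6n} 1/k^12.)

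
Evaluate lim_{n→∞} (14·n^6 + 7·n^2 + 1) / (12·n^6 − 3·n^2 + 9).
lim = 14/12 = 7/6

For large n the leading n^6 terms dominate both numerator and denominator. Dividing top and bottom by n^6, every other term tends to 0, leaving 14/12 = 7/6.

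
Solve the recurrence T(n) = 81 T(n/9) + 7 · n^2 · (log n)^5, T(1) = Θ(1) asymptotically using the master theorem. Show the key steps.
T(n) = Θ(n^2 · (log n)^6)

Here log_9 81 = 2 and f(n) = 7 · n^2 · (log n)^5 = Θ(n^(log_9 81) · (log n)^5). This is the extended Case 2 of the master theorem (f matches the critical exponent up to log factors), giving T(n) = Θ(n^(log_9 81) · (log n)^(5+1)) = Θ(n^2 · (log n)^6).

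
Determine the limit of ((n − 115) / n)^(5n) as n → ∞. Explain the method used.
lim = e^(−575)

Rewrite as (1 − 115/n)^(5n). By the standard limit (1 + x/n)^n → e^x, we have (1 − 115/n)^n → e^(−115), and raising to the 5th power gives e^(−575).
More precisely, ln[(1 − 115/n)^(5n)] = 5n · ln(1 − 115/n) = 5n · (-115/n + O(1/n^2)) = -575 + O(1/n) → -575.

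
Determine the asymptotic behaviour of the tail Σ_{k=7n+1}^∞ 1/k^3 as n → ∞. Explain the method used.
Σ_{k>7n} 1/k^3 ~ 1/(2 · (7n)^2)

Compare to the integral: ∫_{7n}^∞ x^(−3) dx = [−x^(−2)/2]_{7n}^∞ = 1/((3−1)·(7n)^2). Euler-Maclaurin then gives
  Σ_{k>7n} 1/k^3 = ∫_{7n}^∞ dx/x^3 − 1/(2·(7n)^3) + O(1/(7n)^4).
(Equivalently this is ζ(3) − Σ_{k≤7n} 1/k^3.)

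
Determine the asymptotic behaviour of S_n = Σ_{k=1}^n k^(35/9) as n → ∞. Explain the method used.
S_n ~ (9/44) · n^(44/9)

Integral comparison: Σ_{k=1}^n k^(35/9) = ∫_0^n x^(35/9) dx + O(n^(35/9)). The integral is n^(1 + 35/9) / (1 + 35/9) = n^((35+9)/9) / ((35+9)/9) = (9/44) · n^(44/9).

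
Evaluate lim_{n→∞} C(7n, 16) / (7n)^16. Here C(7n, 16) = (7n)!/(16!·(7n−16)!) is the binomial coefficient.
lim = 1/16! = 1/20922789888000

With N = 7n → ∞: C(N, 16) / N^16 = [N(N−1)…(N−15)] / (16! · N^16) = (1/16!) · 1 · (1 − 1/(7n)) · … · (1 − 15/(7n)). Each factor → 1 as N → ∞, so the limit is 1/16! = 1/20922789888000.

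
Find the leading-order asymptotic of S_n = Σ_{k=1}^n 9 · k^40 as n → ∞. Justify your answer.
S_n ~ 9 · n^41 / 41

By integral comparison (Euler-Maclaurin), Σ_{k=1}^n 9 · k^40 = 9 · ∫_0^n x^40 dx + O(n^40) = 9 · n^41/41 + O(n^40). (Equivalently, Faulhaber's formula gives the same leading term.)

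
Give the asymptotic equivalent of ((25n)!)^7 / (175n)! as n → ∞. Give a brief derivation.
((25n)!)^7/(175n)! ~ ((2π·25n)^(6/2) / sqrt(7)) · 7^(−7·25n)  →  0

Write N = 25n. Stirling: N! ~ sqrt(2π N)(N/e)^N and (7N)! ~ sqrt(2π·7N)·(7N/e)^(7N).
  (N!)^7/(7N)! ~ (2π N)^(7/2) (N/e)^(7N) / [sqrt(2π·7N) (7N/e)^(7N)]
     = (2π N)^(7/2) / sqrt(2π·7N) · (N/(7N))^(7N)
     = (2π N)^((7−1)/2) / sqrt(7) · 7^(−7N).
Since 7^7 > 1, the factor 7^(−7N) decays exponentially, so the ratio → 0. Substituting N = 25n gives the stated form.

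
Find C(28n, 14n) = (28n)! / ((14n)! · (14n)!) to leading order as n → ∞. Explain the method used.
C(28n, 14n) ~ (4)^(14n) · sqrt(1/(π·14n))

Write N = 14n. Apply Stirling to each factorial:
  (2N)! ~ sqrt(2π·2N) · (2N/e)^(2N),
  N! ~ sqrt(2π N) · (N/e)^N,
  (1N)! ~ sqrt(2π·1N) · (1N/e)^(1N).
The exponential factors combine to (2N)^(2N) / (N^N · (1N)^(1N)) = 2^(2N)/1^(1N) = (2^2/1^1)^N = (4)^N.
The square-root prefactors combine to sqrt(2π·2N) / (sqrt(2π N)·sqrt(2π·1N)) = sqrt(2 / (2π·1·N)) = sqrt(1/(π·14n)).
Substituting N = 14n: C(28n, 14n) ~ (4)^(14n) · sqrt(1/(π·14n)).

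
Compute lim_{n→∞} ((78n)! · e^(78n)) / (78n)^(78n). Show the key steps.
lim = ∞

Stirling: (78n)! ~ sqrt(2π·78n) · (78n/e)^(78n). Hence
  (78n)! · e^(78n) / (78n)^(78n) ~ sqrt(2π·78n) = sqrt(2π·78) · sqrt(n) → ∞.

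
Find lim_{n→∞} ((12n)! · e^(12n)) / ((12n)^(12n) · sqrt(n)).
lim = sqrt(2π·12)

Stirling: (12n)! ~ sqrt(2π·12n) · (12n/e)^(12n). Hence
  (12n)! · e^(12n) / (12n)^(12n) ~ sqrt(2π·12n).
Dividing by sqrt(n): sqrt(2π·12n) / sqrt(n) = sqrt(2π·12) · n^((1−1)/2), so the limit is sqrt(2π·12).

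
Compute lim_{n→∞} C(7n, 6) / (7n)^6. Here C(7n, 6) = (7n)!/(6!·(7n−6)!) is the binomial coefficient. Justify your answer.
lim = 1/6! = 1/720

With N = 7n → ∞: C(N, 6) / N^6 = [N(N−1)…(N−5)] / (6! · N^6) = (1/6!) · 1 · (1 − 1/(7n)) · … · (1 − 5/(7n)). Each factor → 1 as N → ∞, so the limit is 1/6! = 1/720.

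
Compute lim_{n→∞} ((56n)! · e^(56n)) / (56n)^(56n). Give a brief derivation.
lim = ∞

Stirling: (56n)! ~ sqrt(2π·56n) · (56n/e)^(56n). Hence
  (56n)! · e^(56n) / (56n)^(56n) ~ sqrt(2π·56n) = sqrt(2π·56) · sqrt(n) → ∞.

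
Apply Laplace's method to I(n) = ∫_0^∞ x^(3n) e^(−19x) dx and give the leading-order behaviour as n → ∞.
I(n) ~ (sqrt(2π·3n) / 19) · (3n/(19e))^(3n)

Write the integrand as exp(3n ln x − 19x) and set f(x) = 3n ln x − 19x. Then f'(x) = 3n/x − 19 = 0 at x* = 3n/19, and f''(x*) = −3n/x*^2 = −19^2/(3n). Laplace's method (interior maximum) gives
  I(n) ~ e^(f(x*)) · sqrt(2π / |f''(x*)|)
        = exp(3n ln(3n/19) − 3n) · sqrt(2π · 3n / 19^2)
        = (3n/19)^(3n) e^(−3n) · sqrt(2π·3n) / 19
        = (sqrt(2π·3n) / 19) · (3n/(19e))^(3n).
This matches Γ(3n+1)/19^(3n+1) with Stirling applied to Γ.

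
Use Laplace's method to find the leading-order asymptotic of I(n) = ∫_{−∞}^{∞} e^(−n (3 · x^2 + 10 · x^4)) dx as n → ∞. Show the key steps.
I(n) ~ sqrt(π/(3n))

φ(x) = 3 · x^2 + 10 · x^4 has its unique global minimum at x* = 0 (since φ'(x) = 6x + 40x^3 = 0 only at x = 0 for real x with both coefficients positive, and φ → ∞ as |x| → ∞). At x* = 0, φ(0) = 0 and φ''(0) = 6. Laplace's method then gives
  I(n) ~ sqrt(2π / (n · φ''(0))) · e^(−n φ(0)) = sqrt(2π / (6n)) = sqrt(π/(3n)).
The 10 · x^4 term contributes only at subleading order (an O(1/n) relative correction).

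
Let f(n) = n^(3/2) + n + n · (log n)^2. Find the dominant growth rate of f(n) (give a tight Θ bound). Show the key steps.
f(n) ∈ Θ(n^(3/2))

Compare the terms by growth order. For large n, n^a · (log n)^b dominates n^a' · (log n)^b' iff a > a', or (a = a' and b > b'). Ranking the 3 terms shows the dominant one is n^(3/2). Hence f(n) ∈ Θ(n^(3/2)).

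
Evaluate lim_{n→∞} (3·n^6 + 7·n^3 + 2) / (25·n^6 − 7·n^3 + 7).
lim = 3/25

For large n the leading n^6 terms dominate both numerator and denominator. Dividing top and bottom by n^6, every other term tends to 0, leaving 3/25.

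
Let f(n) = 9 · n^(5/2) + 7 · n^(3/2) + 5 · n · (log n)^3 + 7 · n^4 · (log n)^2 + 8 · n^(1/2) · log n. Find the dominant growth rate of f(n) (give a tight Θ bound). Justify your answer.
f(n) ∈ Θ(n^4 · (log n)^2)

Compare the terms by growth order. For large n, n^a · (log n)^b dominates n^a' · (log n)^b' iff a > a', or (a = a' and b > b'). Ranking the 5 terms shows the dominant one is 7 · n^4 · (log n)^2. Hence f(n) ∈ Θ(n^4 · (log n)^2).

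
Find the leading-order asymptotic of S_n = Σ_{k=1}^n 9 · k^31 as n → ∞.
S_n ~ 9 · n^32 / 32

By integral comparison (Euler-Maclaurin), Σ_{k=1}^n 9 · k^31 = 9 · ∫_0^n x^31 dx + O(n^31) = 9 · n^32/32 + O(n^31). (Equivalently, Faulhaber's formula gives the same leading term.)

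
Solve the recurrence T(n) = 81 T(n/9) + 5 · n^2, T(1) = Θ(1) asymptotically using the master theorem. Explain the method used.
T(n) = Θ(n^2 log n)

log_9 81 = 2, and f(n) = 5 · n^2 = Θ(n^(log_9 81)). This is Case 2 of the master theorem: T(n) = Θ(f(n) · log n) = Θ(n^2 log n).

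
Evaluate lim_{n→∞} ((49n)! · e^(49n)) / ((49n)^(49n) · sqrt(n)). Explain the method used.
lim = sqrt(2π·49)

Stirling: (49n)! ~ sqrt(2π·49n) · (49n/e)^(49n). Hence
  (49n)! · e^(49n) / (49n)^(49n) ~ sqrt(2π·49n).
Dividing by sqrt(n): sqrt(2π·49n) / sqrt(n) = sqrt(2π·49) · n^((1−1)/2), so the limit is sqrt(2π·49).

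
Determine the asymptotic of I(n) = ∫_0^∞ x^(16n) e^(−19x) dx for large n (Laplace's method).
I(n) ~ (sqrt(2π·16n) / 19) · (16n/(19e))^(16n)

Write the integrand as exp(16n ln x − 19x) and set f(x) = 16n ln x − 19x. Then f'(x) = 16n/x − 19 = 0 at x* = 16n/19, and f''(x*) = −16n/x*^2 = −19^2/(16n). Laplace's method (interior maximum) gives
  I(n) ~ e^(f(x*)) · sqrt(2π / |f''(x*)|)
        = exp(16n ln(16n/19) − 16n) · sqrt(2π · 16n / 19^2)
        = (16n/19)^(16n) e^(−16n) · sqrt(2π·16n) / 19
        = (sqrt(2π·16n) / 19) · (16n/(19e))^(16n).
This matches Γ(16n+1)/19^(16n+1) with Stirling applied to Γ.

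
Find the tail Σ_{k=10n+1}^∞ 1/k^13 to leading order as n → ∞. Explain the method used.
Σ_{k>10n} 1/k^13 ~ 1/(12 · (10n)^12)

Compare to the integral: ∫_{10n}^∞ x^(−13) dx = [−x^(−12)/12]_{10n}^∞ = 1/((13−1)·(10n)^12). Euler-Maclaurin then gives
  Σ_{k>10n} 1/k^13 = ∫_{10n}^∞ dx/x^13 − 1/(2·(10n)^13) + O(1/(10n)^14).
(Equivalently this is ζ(13) − Σ_{k≤10n} 1/k^13.)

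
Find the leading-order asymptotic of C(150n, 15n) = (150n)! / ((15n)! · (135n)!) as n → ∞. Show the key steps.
C(150n, 15n) ~ (10000000000/387420489)^(15n) · sqrt(5/(9π·15n))

Write N = 15n. Apply Stirling to each factorial:
  (10N)! ~ sqrt(2π·10N) · (10N/e)^(10N),
  N! ~ sqrt(2π N) · (N/e)^N,
  (9N)! ~ sqrt(2π·9N) · (9N/e)^(9N).
The exponential factors combine to (10N)^(10N) / (N^N · (9N)^(9N)) = 10^(10N)/9^(9N) = (10^10/9^9)^N = (10000000000/387420489)^N.
The square-root prefactors combine to sqrt(2π·10N) / (sqrt(2π N)·sqrt(2π·9N)) = sqrt(10 / (2π·9·N)) = sqrt(5/(9π·15n)).
Substituting N = 15n: C(150n, 15n) ~ (10000000000/387420489)^(15n) · sqrt(5/(9π·15n)).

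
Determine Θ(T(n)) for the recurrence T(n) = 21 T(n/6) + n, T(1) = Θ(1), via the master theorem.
T(n) = Θ(n^(log_6 21))

Master theorem: compare f(n) = n to n^(log_6 21) where log_6 21 ≈ 1.699. Since 1 < log_6 21, we have f(n) = O(n^(log_6 21 − ε)) for some ε > 0 — Case 1. Hence T(n) = Θ(n^(log_6 21)).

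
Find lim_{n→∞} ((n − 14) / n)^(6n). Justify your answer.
lim = e^(−84)

Rewrite as (1 − 14/n)^(6n). By the standard limit (1 + x/n)^n → e^x, we have (1 − 14/n)^n → e^(−14), and raising to the 6th power gives e^(−84).
More precisely, ln[(1 − 14/n)^(6n)] = 6n · ln(1 − 14/n) = 6n · (-14/n + O(1/n^2)) = -84 + O(1/n) → -84.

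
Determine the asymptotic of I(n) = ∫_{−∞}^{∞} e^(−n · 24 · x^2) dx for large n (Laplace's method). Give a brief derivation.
I(n) = sqrt(π/(24n))

Here φ(x) = 24 · x^2 has its unique minimum at x* = 0 with φ(x*) = 0 and φ''(x*) = 48. Laplace's method gives
  I(n) ~ e^(−n φ(x*)) · sqrt(2π / (n · φ''(x*))) = sqrt(2π / (48n)) = sqrt(π/(24n)).
This is exact: substituting u = (x − 0)·sqrt(24n) gives I(n) = (1/sqrt(24n)) ∫_{−∞}^{∞} e^(−u^2) du = sqrt(π/(24n)).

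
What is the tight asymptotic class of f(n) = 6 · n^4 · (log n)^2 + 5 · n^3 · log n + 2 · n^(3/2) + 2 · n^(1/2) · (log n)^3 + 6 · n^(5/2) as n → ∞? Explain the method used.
f(n) ∈ Θ(n^4 · (log n)^2)

Compare the terms by growth order. For large n, n^a · (log n)^b dominates n^a' · (log n)^b' iff a > a', or (a = a' and b > b'). Ranking the 5 terms shows the dominant one is 6 · n^4 · (log n)^2. Hence f(n) ∈ Θ(n^4 · (log n)^2).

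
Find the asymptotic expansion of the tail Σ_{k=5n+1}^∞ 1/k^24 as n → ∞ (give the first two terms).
Σ_{k>5n} 1/k^24 = 1/(23 · (5n)^23) − 1/(2 · (5n)^24) + O(1/(5n)^25)

Compare to the integral: ∫_{5n}^∞ x^(−24) dx = [−x^(−23)/23]_{5n}^∞ = 1/((24−1)·(5n)^23). The Euler-Maclaurin correction adds −f(5n)/2 = −1/(2·(5n)^24). Euler-Maclaurin then gives
  Σ_{k>5n} 1/k^24 = ∫_{5n}^∞ dx/x^24 − 1/(2·(5n)^24) + O(1/(5n)^25).
(Equivalently this is ζ(24) − Σ_{k≤5n} 1/k^24.)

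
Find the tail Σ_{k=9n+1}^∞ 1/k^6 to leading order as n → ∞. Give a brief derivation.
Σ_{k>9n} 1/k^6 ~ 1/(5 · (9n)^5)

Compare to the integral: ∫_{9n}^∞ x^(−6) dx = [−x^(−5)/5]_{9n}^∞ = 1/((6−1)·(9n)^5). Euler-Maclaurin then gives
  Σ_{k>9n} 1/k^6 = ∫_{9n}^∞ dx/x^6 − 1/(2·(9n)^6) + O(1/(9n)^7).
(Equivalently this is ζ(6) − Σ_{k≤9n} 1/k^6.)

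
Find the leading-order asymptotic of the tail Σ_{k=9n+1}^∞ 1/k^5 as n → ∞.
Σ_{k>9n} 1/k^5 ~ 1/(4 · (9n)^4)

Compare to the integral: ∫_{9n}^∞ x^(−5) dx = [−x^(−4)/4]_{9n}^∞ = 1/((5−1)·(9n)^4). Euler-Maclaurin then gives
  Σ_{k>9n} 1/k^5 = ∫_{9n}^∞ dx/x^5 − 1/(2·(9n)^5) + O(1/(9n)^6).
(Equivalently this is ζ(5) − Σ_{k≤9n} 1/k^5.)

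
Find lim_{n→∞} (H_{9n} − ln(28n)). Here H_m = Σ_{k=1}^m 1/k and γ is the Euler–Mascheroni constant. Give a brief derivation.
lim = ln(9/28) + γ

By Euler-Maclaurin, H_m = ln m + γ + O(1/m). So
  H_{9n} − ln(28n) = ln(9n) + γ − ln(28n) + O(1/n)
                       = ln(9/28) + γ + O(1/n).
Hence the limit is ln(9/28) + γ.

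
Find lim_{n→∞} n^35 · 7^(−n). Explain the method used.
lim = 0

Exponentials with base > 1 dominate every fixed polynomial: for any fixed c, n^c / 7^n → 0 as n → ∞ (e.g. by the ratio test, or by writing 7^n = e^(n ln 7) and noting e^(n ln 7) / n^c → ∞). Hence n^35 · 7^(−n) = n^35 / 7^n → 0.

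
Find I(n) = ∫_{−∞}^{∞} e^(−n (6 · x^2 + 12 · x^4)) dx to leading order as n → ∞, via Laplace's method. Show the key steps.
I(n) ~ sqrt(π/(6n))

φ(x) = 6 · x^2 + 12 · x^4 has its unique global minimum at x* = 0 (since φ'(x) = 12x + 48x^3 = 0 only at x = 0 for real x with both coefficients positive, and φ → ∞ as |x| → ∞). At x* = 0, φ(0) = 0 and φ''(0) = 12. Laplace's method then gives
  I(n) ~ sqrt(2π / (n · φ''(0))) · e^(−n φ(0)) = sqrt(2π / (12n)) = sqrt(π/(6n)).
The 12 · x^4 term contributes only at subleading order (an O(1/n) relative correction).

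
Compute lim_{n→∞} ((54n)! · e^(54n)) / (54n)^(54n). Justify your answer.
lim = ∞

Stirling: (54n)! ~ sqrt(2π·54n) · (54n/e)^(54n). Hence
  (54n)! · e^(54n) / (54n)^(54n) ~ sqrt(2π·54n) = sqrt(2π·54) · sqrt(n) → ∞.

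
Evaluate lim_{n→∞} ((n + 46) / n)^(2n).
lim = e^92

Rewrite as (1 + 46/n)^(2n). By the standard limit (1 + x/n)^n → e^x, we have (1 + 46/n)^n → e^46, and raising to the 2nd power gives e^92.
More precisely, ln[(1 + 46/n)^(2n)] = 2n · ln(1 + 46/n) = 2n · (46/n + O(1/n^2)) = 92 + O(1/n) → 92.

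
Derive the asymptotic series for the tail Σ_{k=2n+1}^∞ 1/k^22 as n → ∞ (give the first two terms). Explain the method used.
Σ_{k>2n} 1/k^22 = 1/(21 · (2n)^21) − 1/(2 · (2n)^22) + O(1/(2n)^23)

Compare to the integral: ∫_{2n}^∞ x^(−22) dx = [−x^(−21)/21]_{2n}^∞ = 1/((22−1)·(2n)^21). The Euler-Maclaurin correction adds −f(2n)/2 = −1/(2·(2n)^22). Euler-Maclaurin then gives
  Σ_{k>2n} 1/k^22 = ∫_{2n}^∞ dx/x^22 − 1/(2·(2n)^22) + O(1/(2n)^23).
(Equivalently this is ζ(22) − Σ_{k≤2n} 1/k^22.)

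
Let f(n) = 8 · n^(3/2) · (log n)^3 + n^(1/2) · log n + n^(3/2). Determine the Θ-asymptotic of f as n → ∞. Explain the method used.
f(n) ∈ Θ(n^(3/2) · (log n)^3)

Compare the terms by growth order. For large n, n^a · (log n)^b dominates n^a' · (log n)^b' iff a > a', or (a = a' and b > b'). Ranking the 3 terms shows the dominant one is 8 · n^(3/2) · (log n)^3. Hence f(n) ∈ Θ(n^(3/2) · (log n)^3).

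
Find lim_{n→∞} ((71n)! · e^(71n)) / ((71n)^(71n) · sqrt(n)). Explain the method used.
lim = sqrt(2π·71)

Stirling: (71n)! ~ sqrt(2π·71n) · (71n/e)^(71n). Hence
  (71n)! · e^(71n) / (71n)^(71n) ~ sqrt(2π·71n).
Dividing by sqrt(n): sqrt(2π·71n) / sqrt(n) = sqrt(2π·71) · n^((1−1)/2), so the limit is sqrt(2π·71).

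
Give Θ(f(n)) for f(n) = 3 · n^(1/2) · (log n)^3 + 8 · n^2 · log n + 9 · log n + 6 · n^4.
f(n) ∈ Θ(n^4)

Compare the terms by growth order. For large n, n^a · (log n)^b dominates n^a' · (log n)^b' iff a > a', or (a = a' and b > b'). Ranking the 4 terms shows the dominant one is 6 · n^4. Hence f(n) ∈ Θ(n^4).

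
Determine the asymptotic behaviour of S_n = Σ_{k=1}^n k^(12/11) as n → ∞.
S_n ~ (11/23) · n^(23/11)

Integral comparison: Σ_{k=1}^n k^(12/11) = ∫_0^n x^(12/11) dx + O(n^(12/11)). The integral is n^(1 + 12/11) / (1 + 12/11) = n^((12+11)/11) / ((12+11)/11) = (11/23) · n^(23/11).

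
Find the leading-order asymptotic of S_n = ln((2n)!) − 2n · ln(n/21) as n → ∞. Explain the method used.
S_n ~ 2n · (ln 42 − 1) + O(ln n)

Stirling: ln((2n)!) = 2n ln(2n) − 2n + O(ln n).
  S_n = 2n ln(2n) − 2n − 2n ln(n/21) + O(ln n)
      = 2n ln(2n) − 2n ln n + 2n ln 21 − 2n + O(ln n)
      = 2n ln 2 + 2n ln 21 − 2n + O(ln n)
      = 2n (ln 42 − 1) + O(ln n).
Numerically ln(42) − 1 ≈ 2.7377.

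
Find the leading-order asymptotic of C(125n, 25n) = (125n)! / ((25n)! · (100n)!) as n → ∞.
C(125n, 25n) ~ (3125/256)^(25n) · sqrt(5/(8π·25n))

Write N = 25n. Apply Stirling to each factorial:
  (5N)! ~ sqrt(2π·5N) · (5N/e)^(5N),
  N! ~ sqrt(2π N) · (N/e)^N,
  (4N)! ~ sqrt(2π·4N) · (4N/e)^(4N).
The exponential factors combine to (5N)^(5N) / (N^N · (4N)^(4N)) = 5^(5N)/4^(4N) = (5^5/4^4)^N = (3125/256)^N.
The square-root prefactors combine to sqrt(2π·5N) / (sqrt(2π N)·sqrt(2π·4N)) = sqrt(5 / (2π·4·N)) = sqrt(5/(8π·25n)).
Substituting N = 25n: C(125n, 25n) ~ (3125/256)^(25n) · sqrt(5/(8π·25n)).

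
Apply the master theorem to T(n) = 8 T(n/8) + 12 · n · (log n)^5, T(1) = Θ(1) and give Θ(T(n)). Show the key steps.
T(n) = Θ(n · (log n)^6)

Here log_8 8 = 1 and f(n) = 12 · n · (log n)^5 = Θ(n^(log_8 8) · (log n)^5). This is the extended Case 2 of the master theorem (f matches the critical exponent up to log factors), giving T(n) = Θ(n^(log_8 8) · (log n)^(5+1)) = Θ(n · (log n)^6).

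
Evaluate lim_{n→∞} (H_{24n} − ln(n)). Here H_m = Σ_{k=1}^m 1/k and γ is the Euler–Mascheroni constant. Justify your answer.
lim = ln 24 + γ

By Euler-Maclaurin, H_m = ln m + γ + O(1/m). So
  H_{24n} − ln(n) = ln(24n) + γ − ln(n) + O(1/n)
                       = ln(24/1) + γ + O(1/n).
Hence the limit is ln(24/1) + γ.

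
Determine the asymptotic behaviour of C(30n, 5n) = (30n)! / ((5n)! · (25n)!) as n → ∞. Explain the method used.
C(30n, 5n) ~ (46656/3125)^(5n) · sqrt(3/(5π·5n))

Write N = 5n. Apply Stirling to each factorial:
  (6N)! ~ sqrt(2π·6N) · (6N/e)^(6N),
  N! ~ sqrt(2π N) · (N/e)^N,
  (5N)! ~ sqrt(2π·5N) · (5N/e)^(5N).
The exponential factors combine to (6N)^(6N) / (N^N · (5N)^(5N)) = 6^(6N)/5^(5N) = (6^6/5^5)^N = (46656/3125)^N.
The square-root prefactors combine to sqrt(2π·6N) / (sqrt(2π N)·sqrt(2π·5N)) = sqrt(6 / (2π·5·N)) = sqrt(3/(5π·5n)).
Substituting N = 5n: C(30n, 5n) ~ (46656/3125)^(5n) · sqrt(3/(5π·5n)).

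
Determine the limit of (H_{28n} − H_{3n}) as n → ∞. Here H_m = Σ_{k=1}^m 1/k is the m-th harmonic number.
lim = ln(28/3)

Euler-Maclaurin gives H_m = ln m + γ + 1/(2m) + O(1/m^2). The γ and O(1/m) terms cancel in the difference:
  H_{28n} − H_{3n} = ln(28n) − ln(3n) + O(1/n) = ln(28/3) + O(1/n).
Hence the limit is ln(28/3).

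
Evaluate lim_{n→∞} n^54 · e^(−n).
lim = 0

Exponentials with base > 1 dominate every fixed polynomial: for any fixed c, n^c / e^n → 0 as n → ∞ (e.g. by the ratio test, or since e^n grows faster than any power of n). Hence n^54 · e^(−n) = n^54 / e^n → 0.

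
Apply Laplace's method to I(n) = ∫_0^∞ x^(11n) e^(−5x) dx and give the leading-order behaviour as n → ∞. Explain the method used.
I(n) ~ (sqrt(2π·11n) / 5) · (11n/(5e))^(11n)

Write the integrand as exp(11n ln x − 5x) and set f(x) = 11n ln x − 5x. Then f'(x) = 11n/x − 5 = 0 at x* = 11n/5, and f''(x*) = −11n/x*^2 = −5^2/(11n). Laplace's method (interior maximum) gives
  I(n) ~ e^(f(x*)) · sqrt(2π / |f''(x*)|)
        = exp(11n ln(11n/5) − 11n) · sqrt(2π · 11n / 5^2)
        = (11n/5)^(11n) e^(−11n) · sqrt(2π·11n) / 5
        = (sqrt(2π·11n) / 5) · (11n/(5e))^(11n).
This matches Γ(11n+1)/5^(11n+1) with Stirling applied to Γ.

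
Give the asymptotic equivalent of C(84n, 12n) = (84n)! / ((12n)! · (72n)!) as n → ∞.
C(84n, 12n) ~ (823543/46656)^(12n) · sqrt(7/(12π·12n))

Write N = 12n. Apply Stirling to each factorial:
  (7N)! ~ sqrt(2π·7N) · (7N/e)^(7N),
  N! ~ sqrt(2π N) · (N/e)^N,
  (6N)! ~ sqrt(2π·6N) · (6N/e)^(6N).
The exponential factors combine to (7N)^(7N) / (N^N · (6N)^(6N)) = 7^(7N)/6^(6N) = (7^7/6^6)^N = (823543/46656)^N.
The square-root prefactors combine to sqrt(2π·7N) / (sqrt(2π N)·sqrt(2π·6N)) = sqrt(7 / (2π·6·N)) = sqrt(7/(12π·12n)).
Substituting N = 12n: C(84n, 12n) ~ (823543/46656)^(12n) · sqrt(7/(12π·12n)).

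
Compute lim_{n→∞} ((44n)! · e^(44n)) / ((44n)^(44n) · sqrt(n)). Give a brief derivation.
lim = sqrt(2π·44)

Stirling: (44n)! ~ sqrt(2π·44n) · (44n/e)^(44n). Hence
  (44n)! · e^(44n) / (44n)^(44n) ~ sqrt(2π·44n).
Dividing by sqrt(n): sqrt(2π·44n) / sqrt(n) = sqrt(2π·44) · n^((1−1)/2), so the limit is sqrt(2π·44).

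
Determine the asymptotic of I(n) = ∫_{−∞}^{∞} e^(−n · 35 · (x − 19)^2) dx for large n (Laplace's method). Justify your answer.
I(n) = sqrt(π/(35n))

Here φ(x) = 35 · (x − 19)^2 has its unique minimum at x* = 19 with φ(x*) = 0 and φ''(x*) = 70. Laplace's method gives
  I(n) ~ e^(−n φ(x*)) · sqrt(2π / (n · φ''(x*))) = sqrt(2π / (70n)) = sqrt(π/(35n)).
This is exact: substituting u = (x − 19)·sqrt(35n) gives I(n) = (1/sqrt(35n)) ∫_{−∞}^{∞} e^(−u^2) du = sqrt(π/(35n)).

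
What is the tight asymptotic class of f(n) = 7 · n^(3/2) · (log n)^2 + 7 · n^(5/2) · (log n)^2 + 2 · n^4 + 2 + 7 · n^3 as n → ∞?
f(n) ∈ Θ(n^4)

Compare the terms by growth order. For large n, n^a · (log n)^b dominates n^a' · (log n)^b' iff a > a', or (a = a' and b > b'). Ranking the 5 terms shows the dominant one is 2 · n^4. Hence f(n) ∈ Θ(n^4).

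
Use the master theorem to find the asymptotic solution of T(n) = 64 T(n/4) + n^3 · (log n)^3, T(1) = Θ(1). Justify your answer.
T(n) = Θ(n^3 · (log n)^4)

Here log_4 64 = 3 and f(n) = n^3 · (log n)^3 = Θ(n^(log_4 64) · (log n)^3). This is the extended Case 2 of the master theorem (f matches the critical exponent up to log factors), giving T(n) = Θ(n^(log_4 64) · (log n)^(3+1)) = Θ(n^3 · (log n)^4).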